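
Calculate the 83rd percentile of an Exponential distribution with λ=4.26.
0.4160

We have X ~ Exponential(λ=4.26).

We want to find x such that P(X ≤ x) = 0.83.

This is the 83rd percentile, which means 83% of values fall below this point.

Using the inverse CDF (quantile function):
x = F⁻¹(0.83) = 0.4160

Verification: P(X ≤ 0.4160) = 0.83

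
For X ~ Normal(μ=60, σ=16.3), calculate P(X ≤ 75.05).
0.822078

We have X ~ Normal(μ=60, σ=16.3).

The CDF gives us P(X ≤ k).

Using the CDF:
P(X ≤ 75.05) = 0.822078

This means there's approximately a 82.2% chance that X is at most 75.05.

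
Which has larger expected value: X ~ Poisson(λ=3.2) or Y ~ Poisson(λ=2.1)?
X has larger mean (3.2000 > 2.1000)

Compute the expected value for each distribution:

X ~ Poisson(λ=3.2):
E[X] = 3.2000

Y ~ Poisson(λ=2.1):
E[Y] = 2.1000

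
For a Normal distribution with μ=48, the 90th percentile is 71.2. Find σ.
σ = 18.1031

For X ~ Normal(μ, σ), the p-th percentile satisfies x = μ + z_p × σ,
where z_p = Φ⁻¹(p) is the standard normal quantile.

Step 1: z_{0.9} = Φ⁻¹(0.9) = 1.2816

Step 2: Solve for σ:
71.2 = 48 + 1.2816 × σ
σ = (71.2 - 48) / 1.2816
σ = 23.20 / 1.2816
σ = 18.1031

Verification: μ + z × σ = 48 + 1.2816 × 18.1031 = 71.20 ✓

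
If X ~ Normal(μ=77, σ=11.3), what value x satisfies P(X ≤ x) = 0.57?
78.9930

We have X ~ Normal(μ=77, σ=11.3).

We want to find x such that P(X ≤ x) = 0.57.

This is the 57th percentile, which means 57% of values fall below this point.

Using the inverse CDF (quantile function):
x = F⁻¹(0.57) = 78.9930

Verification: P(X ≤ 78.9930) = 0.57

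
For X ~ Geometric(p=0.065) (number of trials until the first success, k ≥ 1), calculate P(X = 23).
0.014817

We have X ~ Geometric(p=0.065) (number of trials until the first success, k ≥ 1).

For a Geometric distribution, the PMF gives us the probability of each outcome.

Using the PMF formula:
P(X = 23) = 0.014817

Rounded to 4 decimal places: 0.0148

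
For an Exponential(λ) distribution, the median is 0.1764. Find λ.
λ = 3.9294

For X ~ Exponential(λ), the CDF is F(x) = 1 - e^(-λx).
The median m satisfies F(m) = 0.5:
1 - e^(-λm) = 0.5
e^(-λm) = 0.5
λm = ln(2)
m = ln(2) / λ

Given m = 0.1764:
λ = ln(2) / 0.1764 = 0.693147 / 0.1764 = 3.9294

Verification: ln(2) / 3.9294 = 0.1764 ✓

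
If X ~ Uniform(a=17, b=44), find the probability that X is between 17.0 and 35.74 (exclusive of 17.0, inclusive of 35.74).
0.694074

We have X ~ Uniform(a=17, b=44).

To find P(17.0 < X ≤ 35.74), we use:
P(17.0 < X ≤ 35.74) = P(X ≤ 35.74) - P(X ≤ 17.0)
                 = F(35.74) - F(17.0)
                 = 0.694074 - 0.000000
                 = 0.694074

So there's approximately a 69.4% chance that X falls in this range.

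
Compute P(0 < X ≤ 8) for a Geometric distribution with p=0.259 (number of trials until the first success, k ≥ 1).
0.909104

We have X ~ Geometric(p=0.259) (number of trials until the first success, k ≥ 1).

To find P(0 < X ≤ 8), we use:
P(0 < X ≤ 8) = P(X ≤ 8) - P(X ≤ 0)
                 = F(8) - F(0)
                 = 0.909104 - 0.000000
                 = 0.909104

So there's approximately a 90.9% chance that X falls in this range.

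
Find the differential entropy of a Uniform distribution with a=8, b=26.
2.8904 nats

We have X ~ Uniform(a=8, b=26).

The differential entropy measures the uncertainty or information content of the distribution.

For a Uniform distribution with a=8, b=26:
h(X) = 2.8904 nats

(In bits, this would be 4.1699 bits.)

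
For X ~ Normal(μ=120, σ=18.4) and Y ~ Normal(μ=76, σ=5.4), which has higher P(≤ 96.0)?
Y has higher probability (P(Y ≤ 96.0) = 0.9999 > P(X ≤ 96.0) = 0.0961)

Compute P(≤ 96.0) for each distribution:

X ~ Normal(μ=120, σ=18.4):
P(X ≤ 96.0) = 0.0961

Y ~ Normal(μ=76, σ=5.4):
P(Y ≤ 96.0) = 0.9999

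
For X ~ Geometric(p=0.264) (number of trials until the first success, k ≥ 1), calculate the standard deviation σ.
3.2496

We have X ~ Geometric(p=0.264) (number of trials until the first success, k ≥ 1).

For a Geometric distribution with p=0.264 (number of trials until the first success, k ≥ 1):
σ = √Var(X) = 3.2496

The standard deviation is the square root of the variance.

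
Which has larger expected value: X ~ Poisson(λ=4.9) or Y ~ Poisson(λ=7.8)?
Y has larger mean (7.8000 > 4.9000)

Compute the expected value for each distribution:

X ~ Poisson(λ=4.9):
E[X] = 4.9000

Y ~ Poisson(λ=7.8):
E[Y] = 7.8000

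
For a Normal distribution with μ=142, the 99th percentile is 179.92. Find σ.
σ = 16.3002

For X ~ Normal(μ, σ), the p-th percentile satisfies x = μ + z_p × σ,
where z_p = Φ⁻¹(p) is the standard normal quantile.

Step 1: z_{0.99} = Φ⁻¹(0.99) = 2.3263

Step 2: Solve for σ:
179.92 = 142 + 2.3263 × σ
σ = (179.92 - 142) / 2.3263
σ = 37.92 / 2.3263
σ = 16.3002

Verification: μ + z × σ = 142 + 2.3263 × 16.3002 = 179.92 ✓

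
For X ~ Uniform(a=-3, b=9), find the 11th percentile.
-1.6800

We have X ~ Uniform(a=-3, b=9).

We want to find x such that P(X ≤ x) = 0.11.

This is the 11th percentile, which means 11% of values fall below this point.

Using the inverse CDF (quantile function):
x = F⁻¹(0.11) = -1.6800

Verification: P(X ≤ -1.6800) = 0.11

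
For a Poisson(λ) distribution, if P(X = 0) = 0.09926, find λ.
λ = 2.3100

For a Poisson(λ) distribution, the PMF at 0 is:
P(X = 0) = λ^0 e^(-λ) / 0! = e^(-λ)

Given P(X = 0) = 0.09926:
e^(-λ) = 0.09926
-λ = ln(0.09926)
λ = -ln(0.09926) = 2.3100

Verification: e^(-2.3100) = 0.09926 ✓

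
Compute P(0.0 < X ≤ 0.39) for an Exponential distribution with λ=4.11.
0.798688

We have X ~ Exponential(λ=4.11).

To find P(0.0 < X ≤ 0.39), we use:
P(0.0 < X ≤ 0.39) = P(X ≤ 0.39) - P(X ≤ 0.0)
                 = F(0.39) - F(0.0)
                 = 0.798688 - 0.000000
                 = 0.798688

So there's approximately a 79.9% chance that X falls in this range.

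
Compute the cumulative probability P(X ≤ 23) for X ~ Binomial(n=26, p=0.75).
0.974163

We have X ~ Binomial(n=26, p=0.75).

The CDF gives us P(X ≤ k).

Using the CDF:
P(X ≤ 23) = 0.974163

This means there's approximately a 97.4% chance that X is at most 23.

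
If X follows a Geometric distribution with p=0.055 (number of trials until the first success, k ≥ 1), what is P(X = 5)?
0.043862

We have X ~ Geometric(p=0.055) (number of trials until the first success, k ≥ 1).

For a Geometric distribution, the PMF gives us the probability of each outcome.

Using the PMF formula:
P(X = 5) = 0.043862

Rounded to 4 decimal places: 0.0439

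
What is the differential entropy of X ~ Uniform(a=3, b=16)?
2.5649 nats

We have X ~ Uniform(a=3, b=16).

The differential entropy measures the uncertainty or information content of the distribution.

For a Uniform distribution with a=3, b=16:
h(X) = 2.5649 nats

(In bits, this would be 3.7004 bits.)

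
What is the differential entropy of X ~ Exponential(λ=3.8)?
-0.3350 nats

We have X ~ Exponential(λ=3.8).

The differential entropy measures the uncertainty or information content of the distribution.

For an Exponential distribution with λ=3.8:
h(X) = -0.3350 nats

(In bits, this would be -0.4833 bits.)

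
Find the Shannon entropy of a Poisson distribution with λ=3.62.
2.0333 nats

We have X ~ Poisson(λ=3.62).

The Shannon entropy measures the uncertainty or information content of the distribution.

For a Poisson distribution with λ=3.62:
H(X) = 2.0333 nats

(In bits, this would be 2.9334 bits.)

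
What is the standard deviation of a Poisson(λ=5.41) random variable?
2.3259

We have X ~ Poisson(λ=5.41).

For a Poisson distribution with λ=5.41:
σ = √Var(X) = 2.3259

The standard deviation is the square root of the variance.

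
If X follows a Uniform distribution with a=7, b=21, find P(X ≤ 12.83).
0.416429

We have X ~ Uniform(a=7, b=21).

The CDF gives us P(X ≤ k).

Using the CDF:
P(X ≤ 12.83) = 0.416429

This means there's approximately a 41.6% chance that X is at most 12.83.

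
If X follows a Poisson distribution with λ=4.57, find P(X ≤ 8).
0.956411

We have X ~ Poisson(λ=4.57).

The CDF gives us P(X ≤ k).

Using the CDF:
P(X ≤ 8) = 0.956411

This means there's approximately a 95.6% chance that X is at most 8.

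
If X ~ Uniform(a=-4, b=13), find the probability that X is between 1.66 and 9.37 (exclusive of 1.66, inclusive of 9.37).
0.453529

We have X ~ Uniform(a=-4, b=13).

To find P(1.66 < X ≤ 9.37), we use:
P(1.66 < X ≤ 9.37) = P(X ≤ 9.37) - P(X ≤ 1.66)
                 = F(9.37) - F(1.66)
                 = 0.786471 - 0.332941
                 = 0.453529

So there's approximately a 45.4% chance that X falls in this range.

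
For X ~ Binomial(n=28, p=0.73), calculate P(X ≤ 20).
0.496873

We have X ~ Binomial(n=28, p=0.73).

The CDF gives us P(X ≤ k).

Using the CDF:
P(X ≤ 20) = 0.496873

This means there's approximately a 49.7% chance that X is at most 20.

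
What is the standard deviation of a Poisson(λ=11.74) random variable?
3.4264

We have X ~ Poisson(λ=11.74).

For a Poisson distribution with λ=11.74:
σ = √Var(X) = 3.4264

The standard deviation is the square root of the variance.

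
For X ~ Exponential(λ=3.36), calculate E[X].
0.2976

We have X ~ Exponential(λ=3.36).

For an Exponential distribution with λ=3.36:
E[X] = 0.2976

This is the expected (average) value of X.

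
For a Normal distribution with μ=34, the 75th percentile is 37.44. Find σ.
σ = 5.1002

For X ~ Normal(μ, σ), the p-th percentile satisfies x = μ + z_p × σ,
where z_p = Φ⁻¹(p) is the standard normal quantile.

Step 1: z_{0.75} = Φ⁻¹(0.75) = 0.6745

Step 2: Solve for σ:
37.44 = 34 + 0.6745 × σ
σ = (37.44 - 34) / 0.6745
σ = 3.44 / 0.6745
σ = 5.1002

Verification: μ + z × σ = 34 + 0.6745 × 5.1002 = 37.44 ✓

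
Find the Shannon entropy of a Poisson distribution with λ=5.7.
2.2727 nats

We have X ~ Poisson(λ=5.7).

The Shannon entropy measures the uncertainty or information content of the distribution.

For a Poisson distribution with λ=5.7:
H(X) = 2.2727 nats

(In bits, this would be 3.2788 bits.)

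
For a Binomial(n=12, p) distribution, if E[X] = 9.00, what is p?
p = 0.75

For a Binomial(n, p) distribution:
E[X] = n × p

Given n = 12 and E[X] = 9.00:
9.00 = 12 × p
p = 9.00 / 12 = 0.75

Verification: Binomial(12, 0.75) has E[X] = 9.00 ✓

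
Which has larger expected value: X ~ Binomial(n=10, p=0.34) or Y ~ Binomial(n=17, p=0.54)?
Y has larger mean (9.1800 > 3.4000)

Compute the expected value for each distribution:

X ~ Binomial(n=10, p=0.34):
E[X] = 3.4000

Y ~ Binomial(n=17, p=0.54):
E[Y] = 9.1800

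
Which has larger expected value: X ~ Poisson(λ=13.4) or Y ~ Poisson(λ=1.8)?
X has larger mean (13.4000 > 1.8000)

Compute the expected value for each distribution:

X ~ Poisson(λ=13.4):
E[X] = 13.4000

Y ~ Poisson(λ=1.8):
E[Y] = 1.8000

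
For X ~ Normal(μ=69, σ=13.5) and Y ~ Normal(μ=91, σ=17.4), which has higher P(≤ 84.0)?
X has higher probability (P(X ≤ 84.0) = 0.8667 > P(Y ≤ 84.0) = 0.3437)

Compute P(≤ 84.0) for each distribution:

X ~ Normal(μ=69, σ=13.5):
P(X ≤ 84.0) = 0.8667

Y ~ Normal(μ=91, σ=17.4):
P(Y ≤ 84.0) = 0.3437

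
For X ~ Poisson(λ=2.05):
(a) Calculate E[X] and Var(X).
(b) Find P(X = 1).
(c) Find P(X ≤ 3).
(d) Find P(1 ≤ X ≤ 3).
(a) E[X] = 2.0500, Var(X) = 2.0500
(b) P(X = 1) = 0.263907
(c) P(X ≤ 3) = 0.847990
(d) P(1 ≤ X ≤ 3) = 0.719255

We have X ~ Poisson(λ=2.05).

(a) Moments:
E[X] = 2.0500
Var(X) = 2.0500
σ = √Var(X) = 1.4318

(b) Point probability using PMF:
P(X = 1) = 0.263907

(c) Cumulative probability using CDF:
P(X ≤ 3) = F(3) = 0.847990

(d) Range probability:
P(1 ≤ X ≤ 3) = P(X ≤ 3) - P(X ≤ 0)
                   = F(3) - F(0)
                   = 0.847990 - 0.128735
                   = 0.719255

This means approximately 71.9% of outcomes fall in the interval [1, 3].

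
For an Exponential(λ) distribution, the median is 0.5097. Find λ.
λ = 1.3599

For X ~ Exponential(λ), the CDF is F(x) = 1 - e^(-λx).
The median m satisfies F(m) = 0.5:
1 - e^(-λm) = 0.5
e^(-λm) = 0.5
λm = ln(2)
m = ln(2) / λ

Given m = 0.5097:
λ = ln(2) / 0.5097 = 0.693147 / 0.5097 = 1.3599

Verification: ln(2) / 1.3599 = 0.5097 ✓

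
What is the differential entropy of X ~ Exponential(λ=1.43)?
0.6423 nats

We have X ~ Exponential(λ=1.43).

The differential entropy measures the uncertainty or information content of the distribution.

For an Exponential distribution with λ=1.43:
h(X) = 0.6423 nats

(In bits, this would be 0.9267 bits.)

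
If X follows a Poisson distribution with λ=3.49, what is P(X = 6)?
0.076548

We have X ~ Poisson(λ=3.49).

For a Poisson distribution, the PMF gives us the probability of each outcome.

Using the PMF formula:
P(X = 6) = 0.076548

Rounded to 4 decimal places: 0.0765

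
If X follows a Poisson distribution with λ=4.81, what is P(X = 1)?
0.039191

We have X ~ Poisson(λ=4.81).

For a Poisson distribution, the PMF gives us the probability of each outcome.

Using the PMF formula:
P(X = 1) = 0.039191

Rounded to 4 decimal places: 0.0392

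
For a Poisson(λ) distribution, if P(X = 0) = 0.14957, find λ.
λ = 1.9000

For a Poisson(λ) distribution, the PMF at 0 is:
P(X = 0) = λ^0 e^(-λ) / 0! = e^(-λ)

Given P(X = 0) = 0.14957:
e^(-λ) = 0.14957
-λ = ln(0.14957)
λ = -ln(0.14957) = 1.9000

Verification: e^(-1.9000) = 0.14957 ✓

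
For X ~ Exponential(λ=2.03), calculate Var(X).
0.2427

We have X ~ Exponential(λ=2.03).

For an Exponential distribution with λ=2.03:
Var(X) = 0.2427

The variance measures the spread of the distribution around the mean.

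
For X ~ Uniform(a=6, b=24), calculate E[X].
15.0000

We have X ~ Uniform(a=6, b=24).

For a Uniform distribution with a=6, b=24:
E[X] = 15.0000

This is the expected (average) value of X.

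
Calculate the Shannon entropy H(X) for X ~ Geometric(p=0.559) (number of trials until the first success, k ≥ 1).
1.2275 nats

We have X ~ Geometric(p=0.559) (number of trials until the first success, k ≥ 1).

The Shannon entropy measures the uncertainty or information content of the distribution.

For a Geometric distribution with p=0.559 (number of trials until the first success, k ≥ 1):
H(X) = 1.2275 nats

(In bits, this would be 1.7709 bits.)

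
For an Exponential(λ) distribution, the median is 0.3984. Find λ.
λ = 1.7398

For X ~ Exponential(λ), the CDF is F(x) = 1 - e^(-λx).
The median m satisfies F(m) = 0.5:
1 - e^(-λm) = 0.5
e^(-λm) = 0.5
λm = ln(2)
m = ln(2) / λ

Given m = 0.3984:
λ = ln(2) / 0.3984 = 0.693147 / 0.3984 = 1.7398

Verification: ln(2) / 1.7398 = 0.3984 ✓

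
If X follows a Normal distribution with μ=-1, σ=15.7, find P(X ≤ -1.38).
0.490345

We have X ~ Normal(μ=-1, σ=15.7).

The CDF gives us P(X ≤ k).

Using the CDF:
P(X ≤ -1.38) = 0.490345

This means there's approximately a 49.0% chance that X is at most -1.38.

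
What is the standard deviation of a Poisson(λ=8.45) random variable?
2.9069

We have X ~ Poisson(λ=8.45).

For a Poisson distribution with λ=8.45:
σ = √Var(X) = 2.9069

The standard deviation is the square root of the variance.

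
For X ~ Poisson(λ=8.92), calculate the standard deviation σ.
2.9866

We have X ~ Poisson(λ=8.92).

For a Poisson distribution with λ=8.92:
σ = √Var(X) = 2.9866

The standard deviation is the square root of the variance.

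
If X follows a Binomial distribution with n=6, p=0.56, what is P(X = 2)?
0.176310

We have X ~ Binomial(n=6, p=0.56).

For a Binomial distribution, the PMF gives us the probability of each outcome.

Using the PMF formula:
P(X = 2) = 0.176310

Rounded to 4 decimal places: 0.1763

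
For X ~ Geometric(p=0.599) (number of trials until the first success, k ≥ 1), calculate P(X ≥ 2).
0.401000

We have X ~ Geometric(p=0.599) (number of trials until the first success, k ≥ 1).

For discrete distributions, P(X ≥ 2) = 1 - P(X ≤ 1).

P(X ≤ 1) = 0.599000
P(X ≥ 2) = 1 - 0.599000 = 0.401000

So there's approximately a 40.1% chance that X is at least 2.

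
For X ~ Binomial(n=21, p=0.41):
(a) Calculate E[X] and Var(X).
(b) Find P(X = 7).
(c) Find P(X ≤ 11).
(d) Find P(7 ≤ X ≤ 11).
(a) E[X] = 8.6100, Var(X) = 5.0799
(b) P(X = 7) = 0.140256
(c) P(X ≤ 11) = 0.899220
(d) P(7 ≤ X ≤ 11) = 0.724011

We have X ~ Binomial(n=21, p=0.41).

(a) Moments:
E[X] = 8.6100
Var(X) = 5.0799
σ = √Var(X) = 2.2539

(b) Point probability using PMF:
P(X = 7) = 0.140256

(c) Cumulative probability using CDF:
P(X ≤ 11) = F(11) = 0.899220

(d) Range probability:
P(7 ≤ X ≤ 11) = P(X ≤ 11) - P(X ≤ 6)
                   = F(11) - F(6)
                   = 0.899220 - 0.175210
                   = 0.724011

This means approximately 72.4% of outcomes fall in the interval [7, 11].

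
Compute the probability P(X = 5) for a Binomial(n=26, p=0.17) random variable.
0.186629

We have X ~ Binomial(n=26, p=0.17).

For a Binomial distribution, the PMF gives us the probability of each outcome.

Using the PMF formula:
P(X = 5) = 0.186629

Rounded to 4 decimal places: 0.1866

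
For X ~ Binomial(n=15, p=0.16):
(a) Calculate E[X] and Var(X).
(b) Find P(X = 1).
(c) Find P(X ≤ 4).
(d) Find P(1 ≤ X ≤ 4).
(a) E[X] = 2.4000, Var(X) = 2.0160
(b) P(X = 1) = 0.208988
(c) P(X ≤ 4) = 0.922209
(d) P(1 ≤ X ≤ 4) = 0.849063

We have X ~ Binomial(n=15, p=0.16).

(a) Moments:
E[X] = 2.4000
Var(X) = 2.0160
σ = √Var(X) = 1.4199

(b) Point probability using PMF:
P(X = 1) = 0.208988

(c) Cumulative probability using CDF:
P(X ≤ 4) = F(4) = 0.922209

(d) Range probability:
P(1 ≤ X ≤ 4) = P(X ≤ 4) - P(X ≤ 0)
                   = F(4) - F(0)
                   = 0.922209 - 0.073146
                   = 0.849063

This means approximately 84.9% of outcomes fall in the interval [1, 4].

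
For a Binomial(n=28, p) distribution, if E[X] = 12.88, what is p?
p = 0.46

For a Binomial(n, p) distribution:
E[X] = n × p

Given n = 28 and E[X] = 12.88:
12.88 = 28 × p
p = 12.88 / 28 = 0.46

Verification: Binomial(28, 0.46) has E[X] = 12.88 ✓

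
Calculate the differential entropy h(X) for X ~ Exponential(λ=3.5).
-0.2528 nats

We have X ~ Exponential(λ=3.5).

The differential entropy measures the uncertainty or information content of the distribution.

For an Exponential distribution with λ=3.5:
h(X) = -0.2528 nats

(In bits, this would be -0.3647 bits.)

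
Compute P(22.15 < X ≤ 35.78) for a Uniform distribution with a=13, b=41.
0.486786

We have X ~ Uniform(a=13, b=41).

To find P(22.15 < X ≤ 35.78), we use:
P(22.15 < X ≤ 35.78) = P(X ≤ 35.78) - P(X ≤ 22.15)
                 = F(35.78) - F(22.15)
                 = 0.813571 - 0.326786
                 = 0.486786

So there's approximately a 48.7% chance that X falls in this range.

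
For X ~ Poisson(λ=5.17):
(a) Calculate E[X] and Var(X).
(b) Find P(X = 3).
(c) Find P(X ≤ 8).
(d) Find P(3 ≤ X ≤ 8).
(a) E[X] = 5.1700, Var(X) = 5.1700
(b) P(X = 3) = 0.130924
(c) P(X ≤ 8) = 0.920242
(d) P(3 ≤ X ≤ 8) = 0.809197

We have X ~ Poisson(λ=5.17).

(a) Moments:
E[X] = 5.1700
Var(X) = 5.1700
σ = √Var(X) = 2.2738

(b) Point probability using PMF:
P(X = 3) = 0.130924

(c) Cumulative probability using CDF:
P(X ≤ 8) = F(8) = 0.920242

(d) Range probability:
P(3 ≤ X ≤ 8) = P(X ≤ 8) - P(X ≤ 2)
                   = F(8) - F(2)
                   = 0.920242 - 0.111045
                   = 0.809197

This means approximately 80.9% of outcomes fall in the interval [3, 8].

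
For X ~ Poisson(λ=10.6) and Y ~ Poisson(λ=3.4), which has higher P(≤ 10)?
Y has higher probability (P(Y ≤ 10) = 0.9992 > P(X ≤ 10) = 0.5084)

Compute P(≤ 10) for each distribution:

X ~ Poisson(λ=10.6):
P(X ≤ 10) = 0.5084

Y ~ Poisson(λ=3.4):
P(Y ≤ 10) = 0.9992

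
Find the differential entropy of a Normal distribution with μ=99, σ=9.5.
3.6702 nats

We have X ~ Normal(μ=99, σ=9.5).

The differential entropy measures the uncertainty or information content of the distribution.

For a Normal distribution with μ=99, σ=9.5:
h(X) = 3.6702 nats

(In bits, this would be 5.2950 bits.)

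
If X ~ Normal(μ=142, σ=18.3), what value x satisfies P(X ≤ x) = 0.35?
134.9486

We have X ~ Normal(μ=142, σ=18.3).

We want to find x such that P(X ≤ x) = 0.35.

This is the 35th percentile, which means 35% of values fall below this point.

Using the inverse CDF (quantile function):
x = F⁻¹(0.35) = 134.9486

Verification: P(X ≤ 134.9486) = 0.35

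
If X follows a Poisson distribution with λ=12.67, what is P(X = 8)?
0.051782

We have X ~ Poisson(λ=12.67).

For a Poisson distribution, the PMF gives us the probability of each outcome.

Using the PMF formula:
P(X = 8) = 0.051782

Rounded to 4 decimal places: 0.0518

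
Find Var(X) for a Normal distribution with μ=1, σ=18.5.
342.2500

We have X ~ Normal(μ=1, σ=18.5).

For a Normal distribution with μ=1, σ=18.5:
Var(X) = 342.2500

The variance measures the spread of the distribution around the mean.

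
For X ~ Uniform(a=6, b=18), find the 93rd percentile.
17.1600

We have X ~ Uniform(a=6, b=18).

We want to find x such that P(X ≤ x) = 0.93.

This is the 93rd percentile, which means 93% of values fall below this point.

Using the inverse CDF (quantile function):
x = F⁻¹(0.93) = 17.1600

Verification: P(X ≤ 17.1600) = 0.93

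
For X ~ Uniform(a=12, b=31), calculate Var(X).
30.0833

We have X ~ Uniform(a=12, b=31).

For a Uniform distribution with a=12, b=31:
Var(X) = 30.0833

The variance measures the spread of the distribution around the mean.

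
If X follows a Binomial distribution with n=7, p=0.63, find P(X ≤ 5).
0.798674

We have X ~ Binomial(n=7, p=0.63).

The CDF gives us P(X ≤ k).

Using the CDF:
P(X ≤ 5) = 0.798674

This means there's approximately a 79.9% chance that X is at most 5.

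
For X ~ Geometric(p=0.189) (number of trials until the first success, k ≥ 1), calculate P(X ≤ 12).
0.919044

We have X ~ Geometric(p=0.189) (number of trials until the first success, k ≥ 1).

The CDF gives us P(X ≤ k).

Using the CDF:
P(X ≤ 12) = 0.919044

This means there's approximately a 91.9% chance that X is at most 12.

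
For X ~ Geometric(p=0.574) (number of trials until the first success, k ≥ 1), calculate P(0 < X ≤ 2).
0.818524

We have X ~ Geometric(p=0.574) (number of trials until the first success, k ≥ 1).

To find P(0 < X ≤ 2), we use:
P(0 < X ≤ 2) = P(X ≤ 2) - P(X ≤ 0)
                 = F(2) - F(0)
                 = 0.818524 - 0.000000
                 = 0.818524

So there's approximately a 81.9% chance that X falls in this range.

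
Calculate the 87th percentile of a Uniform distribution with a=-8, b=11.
8.5300

We have X ~ Uniform(a=-8, b=11).

We want to find x such that P(X ≤ x) = 0.87.

This is the 87th percentile, which means 87% of values fall below this point.

Using the inverse CDF (quantile function):
x = F⁻¹(0.87) = 8.5300

Verification: P(X ≤ 8.5300) = 0.87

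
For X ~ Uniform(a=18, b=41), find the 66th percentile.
33.1800

We have X ~ Uniform(a=18, b=41).

We want to find x such that P(X ≤ x) = 0.66.

This is the 66th percentile, which means 66% of values fall below this point.

Using the inverse CDF (quantile function):
x = F⁻¹(0.66) = 33.1800

Verification: P(X ≤ 33.1800) = 0.66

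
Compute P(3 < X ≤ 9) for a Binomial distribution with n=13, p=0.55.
0.886737

We have X ~ Binomial(n=13, p=0.55).

To find P(3 < X ≤ 9), we use:
P(3 < X ≤ 9) = P(X ≤ 9) - P(X ≤ 3)
                 = F(9) - F(3)
                 = 0.907079 - 0.020342
                 = 0.886737

So there's approximately a 88.7% chance that X falls in this range.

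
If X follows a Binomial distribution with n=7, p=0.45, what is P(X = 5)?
0.117221

We have X ~ Binomial(n=7, p=0.45).

For a Binomial distribution, the PMF gives us the probability of each outcome.

Using the PMF formula:
P(X = 5) = 0.117221

Rounded to 4 decimal places: 0.1172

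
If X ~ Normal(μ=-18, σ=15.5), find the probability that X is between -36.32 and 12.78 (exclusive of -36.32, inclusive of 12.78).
0.857857

We have X ~ Normal(μ=-18, σ=15.5).

To find P(-36.32 < X ≤ 12.78), we use:
P(-36.32 < X ≤ 12.78) = P(X ≤ 12.78) - P(X ≤ -36.32)
                 = F(12.78) - F(-36.32)
                 = 0.976473 - 0.118616
                 = 0.857857

So there's approximately a 85.8% chance that X falls in this range.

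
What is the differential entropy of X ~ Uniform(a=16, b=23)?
1.9459 nats

We have X ~ Uniform(a=16, b=23).

The differential entropy measures the uncertainty or information content of the distribution.

For a Uniform distribution with a=16, b=23:
h(X) = 1.9459 nats

(In bits, this would be 2.8074 bits.)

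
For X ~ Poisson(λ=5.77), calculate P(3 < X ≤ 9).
0.758062

We have X ~ Poisson(λ=5.77).

To find P(3 < X ≤ 9), we use:
P(3 < X ≤ 9) = P(X ≤ 9) - P(X ≤ 3)
                 = F(9) - F(3)
                 = 0.931000 - 0.172938
                 = 0.758062

So there's approximately a 75.8% chance that X falls in this range.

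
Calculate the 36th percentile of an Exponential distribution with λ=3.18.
0.1403

We have X ~ Exponential(λ=3.18).

We want to find x such that P(X ≤ x) = 0.36.

This is the 36th percentile, which means 36% of values fall below this point.

Using the inverse CDF (quantile function):
x = F⁻¹(0.36) = 0.1403

Verification: P(X ≤ 0.1403) = 0.36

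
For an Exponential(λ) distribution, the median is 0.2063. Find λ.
λ = 3.3599

For X ~ Exponential(λ), the CDF is F(x) = 1 - e^(-λx).
The median m satisfies F(m) = 0.5:
1 - e^(-λm) = 0.5
e^(-λm) = 0.5
λm = ln(2)
m = ln(2) / λ

Given m = 0.2063:
λ = ln(2) / 0.2063 = 0.693147 / 0.2063 = 3.3599

Verification: ln(2) / 3.3599 = 0.2063 ✓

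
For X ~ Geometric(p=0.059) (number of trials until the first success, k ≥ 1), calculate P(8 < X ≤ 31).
0.462974

We have X ~ Geometric(p=0.059) (number of trials until the first success, k ≥ 1).

To find P(8 < X ≤ 31), we use:
P(8 < X ≤ 31) = P(X ≤ 31) - P(X ≤ 8)
                 = F(31) - F(8)
                 = 0.848198 - 0.385224
                 = 0.462974

So there's approximately a 46.3% chance that X falls in this range.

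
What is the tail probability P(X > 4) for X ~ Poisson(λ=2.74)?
0.143102

We have X ~ Poisson(λ=2.74).

P(X > 4) = 1 - P(X ≤ 4)
                = 1 - F(4)
                = 1 - 0.856898
                = 0.143102

So there's approximately a 14.3% chance that X exceeds 4.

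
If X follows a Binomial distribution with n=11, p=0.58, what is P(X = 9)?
0.072063

We have X ~ Binomial(n=11, p=0.58).

For a Binomial distribution, the PMF gives us the probability of each outcome.

Using the PMF formula:
P(X = 9) = 0.072063

Rounded to 4 decimal places: 0.0721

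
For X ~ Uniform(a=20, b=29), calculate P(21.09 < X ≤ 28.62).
0.836667

We have X ~ Uniform(a=20, b=29).

To find P(21.09 < X ≤ 28.62), we use:
P(21.09 < X ≤ 28.62) = P(X ≤ 28.62) - P(X ≤ 21.09)
                 = F(28.62) - F(21.09)
                 = 0.957778 - 0.121111
                 = 0.836667

So there's approximately a 83.7% chance that X falls in this range.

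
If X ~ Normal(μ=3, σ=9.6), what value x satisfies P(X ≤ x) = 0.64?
6.4412

We have X ~ Normal(μ=3, σ=9.6).

We want to find x such that P(X ≤ x) = 0.64.

This is the 64th percentile, which means 64% of values fall below this point.

Using the inverse CDF (quantile function):
x = F⁻¹(0.64) = 6.4412

Verification: P(X ≤ 6.4412) = 0.64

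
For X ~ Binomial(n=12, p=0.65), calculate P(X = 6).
0.128103

We have X ~ Binomial(n=12, p=0.65).

For a Binomial distribution, the PMF gives us the probability of each outcome.

Using the PMF formula:
P(X = 6) = 0.128103

Rounded to 4 decimal places: 0.1281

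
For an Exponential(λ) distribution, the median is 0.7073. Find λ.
λ = 0.9800

For X ~ Exponential(λ), the CDF is F(x) = 1 - e^(-λx).
The median m satisfies F(m) = 0.5:
1 - e^(-λm) = 0.5
e^(-λm) = 0.5
λm = ln(2)
m = ln(2) / λ

Given m = 0.7073:
λ = ln(2) / 0.7073 = 0.693147 / 0.7073 = 0.9800

Verification: ln(2) / 0.9800 = 0.7073 ✓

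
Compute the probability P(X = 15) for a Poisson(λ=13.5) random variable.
0.094522

We have X ~ Poisson(λ=13.5).

For a Poisson distribution, the PMF gives us the probability of each outcome.

Using the PMF formula:
P(X = 15) = 0.094522

Rounded to 4 decimal places: 0.0945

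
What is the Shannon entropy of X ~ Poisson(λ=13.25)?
2.7044 nats

We have X ~ Poisson(λ=13.25).

The Shannon entropy measures the uncertainty or information content of the distribution.

For a Poisson distribution with λ=13.25:
H(X) = 2.7044 nats

(In bits, this would be 3.9016 bits.)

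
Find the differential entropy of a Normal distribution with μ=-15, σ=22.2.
4.5190 nats

We have X ~ Normal(μ=-15, σ=22.2).

The differential entropy measures the uncertainty or information content of the distribution.

For a Normal distribution with μ=-15, σ=22.2:
h(X) = 4.5190 nats

(In bits, this would be 6.5196 bits.)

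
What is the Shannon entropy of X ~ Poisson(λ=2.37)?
1.8009 nats

We have X ~ Poisson(λ=2.37).

The Shannon entropy measures the uncertainty or information content of the distribution.

For a Poisson distribution with λ=2.37:
H(X) = 1.8009 nats

(In bits, this would be 2.5981 bits.)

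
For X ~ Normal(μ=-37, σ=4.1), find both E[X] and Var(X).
E[X] = -37.0000, Var(X) = 16.8100

We have X ~ Normal(μ=-37, σ=4.1).

For a Normal distribution with μ=-37, σ=4.1:

Expected value:
E[X] = -37.0000

Variance:
Var(X) = 16.8100

Standard deviation:
σ = √Var(X) = 4.1000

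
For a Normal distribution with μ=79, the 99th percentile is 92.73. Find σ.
σ = 5.9020

For X ~ Normal(μ, σ), the p-th percentile satisfies x = μ + z_p × σ,
where z_p = Φ⁻¹(p) is the standard normal quantile.

Step 1: z_{0.99} = Φ⁻¹(0.99) = 2.3263

Step 2: Solve for σ:
92.73 = 79 + 2.3263 × σ
σ = (92.73 - 79) / 2.3263
σ = 13.73 / 2.3263
σ = 5.9020

Verification: μ + z × σ = 79 + 2.3263 × 5.9020 = 92.73 ✓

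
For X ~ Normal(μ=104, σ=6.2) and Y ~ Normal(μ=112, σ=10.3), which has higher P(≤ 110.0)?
X has higher probability (P(X ≤ 110.0) = 0.8334 > P(Y ≤ 110.0) = 0.4230)

Compute P(≤ 110.0) for each distribution:

X ~ Normal(μ=104, σ=6.2):
P(X ≤ 110.0) = 0.8334

Y ~ Normal(μ=112, σ=10.3):
P(Y ≤ 110.0) = 0.4230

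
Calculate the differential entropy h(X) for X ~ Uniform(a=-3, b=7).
2.3026 nats

We have X ~ Uniform(a=-3, b=7).

The differential entropy measures the uncertainty or information content of the distribution.

For a Uniform distribution with a=-3, b=7:
h(X) = 2.3026 nats

(In bits, this would be 3.3219 bits.)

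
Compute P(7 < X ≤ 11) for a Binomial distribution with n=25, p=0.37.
0.587579

We have X ~ Binomial(n=25, p=0.37).

To find P(7 < X ≤ 11), we use:
P(7 < X ≤ 11) = P(X ≤ 11) - P(X ≤ 7)
                 = F(11) - F(7)
                 = 0.824945 - 0.237367
                 = 0.587579

So there's approximately a 58.8% chance that X falls in this range.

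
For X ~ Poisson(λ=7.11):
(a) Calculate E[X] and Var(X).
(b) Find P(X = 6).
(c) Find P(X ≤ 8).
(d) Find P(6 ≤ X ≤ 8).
(a) E[X] = 7.1100, Var(X) = 7.1100
(b) P(X = 6) = 0.146572
(c) P(X ≤ 8) = 0.714641
(d) P(6 ≤ X ≤ 8) = 0.427760

We have X ~ Poisson(λ=7.11).

(a) Moments:
E[X] = 7.1100
Var(X) = 7.1100
σ = √Var(X) = 2.6665

(b) Point probability using PMF:
P(X = 6) = 0.146572

(c) Cumulative probability using CDF:
P(X ≤ 8) = F(8) = 0.714641

(d) Range probability:
P(6 ≤ X ≤ 8) = P(X ≤ 8) - P(X ≤ 5)
                   = F(8) - F(5)
                   = 0.714641 - 0.286881
                   = 0.427760

This means approximately 42.8% of outcomes fall in the interval [6, 8].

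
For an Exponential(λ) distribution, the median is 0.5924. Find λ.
λ = 1.1701

For X ~ Exponential(λ), the CDF is F(x) = 1 - e^(-λx).
The median m satisfies F(m) = 0.5:
1 - e^(-λm) = 0.5
e^(-λm) = 0.5
λm = ln(2)
m = ln(2) / λ

Given m = 0.5924:
λ = ln(2) / 0.5924 = 0.693147 / 0.5924 = 1.1701

Verification: ln(2) / 1.1701 = 0.5924 ✓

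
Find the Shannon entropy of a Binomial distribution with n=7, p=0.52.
1.6950 nats

We have X ~ Binomial(n=7, p=0.52).

The Shannon entropy measures the uncertainty or information content of the distribution.

For a Binomial distribution with n=7, p=0.52:
H(X) = 1.6950 nats

(In bits, this would be 2.4453 bits.)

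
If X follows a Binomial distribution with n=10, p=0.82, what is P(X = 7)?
0.174460

We have X ~ Binomial(n=10, p=0.82).

For a Binomial distribution, the PMF gives us the probability of each outcome.

Using the PMF formula:
P(X = 7) = 0.174460

Rounded to 4 decimal places: 0.1745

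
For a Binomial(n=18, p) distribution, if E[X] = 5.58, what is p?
p = 0.31

For a Binomial(n, p) distribution:
E[X] = n × p

Given n = 18 and E[X] = 5.58:
5.58 = 18 × p
p = 5.58 / 18 = 0.31

Verification: Binomial(18, 0.31) has E[X] = 5.58 ✓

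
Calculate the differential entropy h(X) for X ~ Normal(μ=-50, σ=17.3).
4.2696 nats

We have X ~ Normal(μ=-50, σ=17.3).

The differential entropy measures the uncertainty or information content of the distribution.

For a Normal distribution with μ=-50, σ=17.3:
h(X) = 4.2696 nats

(In bits, this would be 6.1598 bits.)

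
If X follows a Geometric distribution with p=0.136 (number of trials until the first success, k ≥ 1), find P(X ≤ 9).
0.731698

We have X ~ Geometric(p=0.136) (number of trials until the first success, k ≥ 1).

The CDF gives us P(X ≤ k).

Using the CDF:
P(X ≤ 9) = 0.731698

This means there's approximately a 73.2% chance that X is at most 9.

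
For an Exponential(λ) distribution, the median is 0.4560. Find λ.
λ = 1.5201

For X ~ Exponential(λ), the CDF is F(x) = 1 - e^(-λx).
The median m satisfies F(m) = 0.5:
1 - e^(-λm) = 0.5
e^(-λm) = 0.5
λm = ln(2)
m = ln(2) / λ

Given m = 0.4560:
λ = ln(2) / 0.4560 = 0.693147 / 0.4560 = 1.5201

Verification: ln(2) / 1.5201 = 0.4560 ✓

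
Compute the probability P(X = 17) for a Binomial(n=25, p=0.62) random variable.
0.138990

We have X ~ Binomial(n=25, p=0.62).

For a Binomial distribution, the PMF gives us the probability of each outcome.

Using the PMF formula:
P(X = 17) = 0.138990

Rounded to 4 decimal places: 0.1390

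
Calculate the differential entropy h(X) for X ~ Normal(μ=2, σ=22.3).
4.5235 nats

We have X ~ Normal(μ=2, σ=22.3).

The differential entropy measures the uncertainty or information content of the distribution.

For a Normal distribution with μ=2, σ=22.3:
h(X) = 4.5235 nats

(In bits, this would be 6.5261 bits.)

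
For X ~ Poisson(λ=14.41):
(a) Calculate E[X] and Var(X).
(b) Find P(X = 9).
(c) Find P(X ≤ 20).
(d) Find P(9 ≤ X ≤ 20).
(a) E[X] = 14.4100, Var(X) = 14.4100
(b) P(X = 9) = 0.040741
(c) P(X ≤ 20) = 0.939311
(d) P(9 ≤ X ≤ 20) = 0.888688

We have X ~ Poisson(λ=14.41).

(a) Moments:
E[X] = 14.4100
Var(X) = 14.4100
σ = √Var(X) = 3.7961

(b) Point probability using PMF:
P(X = 9) = 0.040741

(c) Cumulative probability using CDF:
P(X ≤ 20) = F(20) = 0.939311

(d) Range probability:
P(9 ≤ X ≤ 20) = P(X ≤ 20) - P(X ≤ 8)
                   = F(20) - F(8)
                   = 0.939311 - 0.050624
                   = 0.888688

This means approximately 88.9% of outcomes fall in the interval [9, 20].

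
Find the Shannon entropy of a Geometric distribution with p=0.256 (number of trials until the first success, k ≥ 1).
2.2220 nats

We have X ~ Geometric(p=0.256) (number of trials until the first success, k ≥ 1).

The Shannon entropy measures the uncertainty or information content of the distribution.

For a Geometric distribution with p=0.256 (number of trials until the first success, k ≥ 1):
H(X) = 2.2220 nats

(In bits, this would be 3.2057 bits.)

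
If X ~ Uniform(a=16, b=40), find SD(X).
6.9282

We have X ~ Uniform(a=16, b=40).

For a Uniform distribution with a=16, b=40:
σ = √Var(X) = 6.9282

The standard deviation is the square root of the variance.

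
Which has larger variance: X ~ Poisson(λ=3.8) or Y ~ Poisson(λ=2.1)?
X has larger variance (3.8000 > 2.1000)

Compute the variance for each distribution:

X ~ Poisson(λ=3.8):
Var(X) = 3.8000

Y ~ Poisson(λ=2.1):
Var(Y) = 2.1000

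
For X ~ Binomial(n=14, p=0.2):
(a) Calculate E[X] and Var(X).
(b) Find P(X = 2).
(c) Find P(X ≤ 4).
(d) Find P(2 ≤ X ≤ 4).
(a) E[X] = 2.8000, Var(X) = 2.2400
(b) P(X = 2) = 0.250139
(c) P(X ≤ 4) = 0.870160
(d) P(2 ≤ X ≤ 4) = 0.672248

We have X ~ Binomial(n=14, p=0.2).

(a) Moments:
E[X] = 2.8000
Var(X) = 2.2400
σ = √Var(X) = 1.4967

(b) Point probability using PMF:
P(X = 2) = 0.250139

(c) Cumulative probability using CDF:
P(X ≤ 4) = F(4) = 0.870160

(d) Range probability:
P(2 ≤ X ≤ 4) = P(X ≤ 4) - P(X ≤ 1)
                   = F(4) - F(1)
                   = 0.870160 - 0.197912
                   = 0.672248

This means approximately 67.2% of outcomes fall in the interval [2, 4].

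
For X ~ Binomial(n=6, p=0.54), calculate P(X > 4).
0.151524

We have X ~ Binomial(n=6, p=0.54).

P(X > 4) = 1 - P(X ≤ 4)
                = 1 - F(4)
                = 1 - 0.848476
                = 0.151524

So there's approximately a 15.2% chance that X exceeds 4.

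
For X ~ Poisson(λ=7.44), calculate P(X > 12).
0.040511

We have X ~ Poisson(λ=7.44).

P(X > 12) = 1 - P(X ≤ 12)
                = 1 - F(12)
                = 1 - 0.959489
                = 0.040511

So there's approximately a 4.1% chance that X exceeds 12.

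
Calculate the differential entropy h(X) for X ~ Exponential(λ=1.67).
0.4872 nats

We have X ~ Exponential(λ=1.67).

The differential entropy measures the uncertainty or information content of the distribution.

For an Exponential distribution with λ=1.67:
h(X) = 0.4872 nats

(In bits, this would be 0.7028 bits.)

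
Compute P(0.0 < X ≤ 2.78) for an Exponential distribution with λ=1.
0.937961

We have X ~ Exponential(λ=1).

To find P(0.0 < X ≤ 2.78), we use:
P(0.0 < X ≤ 2.78) = P(X ≤ 2.78) - P(X ≤ 0.0)
                 = F(2.78) - F(0.0)
                 = 0.937961 - 0.000000
                 = 0.937961

So there's approximately a 93.8% chance that X falls in this range.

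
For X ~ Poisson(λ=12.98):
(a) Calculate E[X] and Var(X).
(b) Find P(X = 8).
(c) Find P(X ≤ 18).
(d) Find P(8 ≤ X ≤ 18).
(a) E[X] = 12.9800, Var(X) = 12.9800
(b) P(X = 8) = 0.046082
(c) P(X ≤ 18) = 0.930958
(d) P(8 ≤ X ≤ 18) = 0.876364

We have X ~ Poisson(λ=12.98).

(a) Moments:
E[X] = 12.9800
Var(X) = 12.9800
σ = √Var(X) = 3.6028

(b) Point probability using PMF:
P(X = 8) = 0.046082

(c) Cumulative probability using CDF:
P(X ≤ 18) = F(18) = 0.930958

(d) Range probability:
P(8 ≤ X ≤ 18) = P(X ≤ 18) - P(X ≤ 7)
                   = F(18) - F(7)
                   = 0.930958 - 0.054594
                   = 0.876364

This means approximately 87.6% of outcomes fall in the interval [8, 18].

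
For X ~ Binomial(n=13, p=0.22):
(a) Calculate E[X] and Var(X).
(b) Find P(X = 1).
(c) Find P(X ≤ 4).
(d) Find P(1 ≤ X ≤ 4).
(a) E[X] = 2.8600, Var(X) = 2.2308
(b) P(X = 1) = 0.145045
(c) P(X ≤ 4) = 0.862912
(d) P(1 ≤ X ≤ 4) = 0.823354

We have X ~ Binomial(n=13, p=0.22).

(a) Moments:
E[X] = 2.8600
Var(X) = 2.2308
σ = √Var(X) = 1.4936

(b) Point probability using PMF:
P(X = 1) = 0.145045

(c) Cumulative probability using CDF:
P(X ≤ 4) = F(4) = 0.862912

(d) Range probability:
P(1 ≤ X ≤ 4) = P(X ≤ 4) - P(X ≤ 0)
                   = F(4) - F(0)
                   = 0.862912 - 0.039558
                   = 0.823354

This means approximately 82.3% of outcomes fall in the interval [1, 4].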